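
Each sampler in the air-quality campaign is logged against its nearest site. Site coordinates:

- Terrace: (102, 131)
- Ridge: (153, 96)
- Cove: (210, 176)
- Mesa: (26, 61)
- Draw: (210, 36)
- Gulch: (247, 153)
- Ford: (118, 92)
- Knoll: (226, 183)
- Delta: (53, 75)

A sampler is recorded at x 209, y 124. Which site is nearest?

Squared distances to each site:
Terrace: 11498.000; Ridge: 3920.000; Cove: 2705.000; Mesa: 37458.000; Draw: 7745.000; Gulch: 2285.000; Ford: 9305.000; Knoll: 3770.000; Delta: 26737.000.
Minimum at Gulch.

Gulch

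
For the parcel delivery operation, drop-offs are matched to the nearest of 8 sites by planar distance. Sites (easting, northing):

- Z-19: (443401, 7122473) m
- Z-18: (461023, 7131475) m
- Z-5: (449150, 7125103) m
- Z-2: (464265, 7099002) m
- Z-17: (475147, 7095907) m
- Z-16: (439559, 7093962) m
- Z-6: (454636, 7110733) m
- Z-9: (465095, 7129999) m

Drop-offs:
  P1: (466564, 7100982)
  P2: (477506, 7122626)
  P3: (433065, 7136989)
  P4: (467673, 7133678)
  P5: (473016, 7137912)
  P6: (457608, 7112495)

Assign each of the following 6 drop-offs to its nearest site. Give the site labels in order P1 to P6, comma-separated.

P1 → Z-2 (d²=9205801.00)
P2 → Z-9 (d²=208394050.00)
P3 → Z-19 (d²=317547152.00)
P4 → Z-9 (d²=20181125.00)
P5 → Z-9 (d²=125357810.00)
P6 → Z-6 (d²=11937428.00)

Z-2, Z-9, Z-19, Z-9, Z-9, Z-6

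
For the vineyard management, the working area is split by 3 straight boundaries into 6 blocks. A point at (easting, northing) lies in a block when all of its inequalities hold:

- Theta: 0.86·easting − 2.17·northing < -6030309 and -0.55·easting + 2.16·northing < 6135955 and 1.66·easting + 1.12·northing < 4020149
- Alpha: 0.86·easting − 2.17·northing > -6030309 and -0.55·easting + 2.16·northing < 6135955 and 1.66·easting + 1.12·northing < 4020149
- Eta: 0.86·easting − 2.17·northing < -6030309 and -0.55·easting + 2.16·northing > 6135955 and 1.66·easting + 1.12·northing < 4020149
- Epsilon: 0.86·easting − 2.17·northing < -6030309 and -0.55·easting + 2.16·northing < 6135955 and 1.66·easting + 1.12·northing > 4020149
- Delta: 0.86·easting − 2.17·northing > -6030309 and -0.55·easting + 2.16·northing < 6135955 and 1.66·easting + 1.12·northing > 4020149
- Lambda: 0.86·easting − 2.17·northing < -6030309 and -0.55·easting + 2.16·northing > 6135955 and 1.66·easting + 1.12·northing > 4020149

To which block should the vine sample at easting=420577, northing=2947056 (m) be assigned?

Theta

0.86·420577 − 2.17·2947056 = -6033415.300, which is < -6030309
-0.55·420577 + 2.16·2947056 = 6134323.610, which is < 6135955
1.66·420577 + 1.12·2947056 = 3998860.540, which is < 4020149
This sign pattern matches Theta.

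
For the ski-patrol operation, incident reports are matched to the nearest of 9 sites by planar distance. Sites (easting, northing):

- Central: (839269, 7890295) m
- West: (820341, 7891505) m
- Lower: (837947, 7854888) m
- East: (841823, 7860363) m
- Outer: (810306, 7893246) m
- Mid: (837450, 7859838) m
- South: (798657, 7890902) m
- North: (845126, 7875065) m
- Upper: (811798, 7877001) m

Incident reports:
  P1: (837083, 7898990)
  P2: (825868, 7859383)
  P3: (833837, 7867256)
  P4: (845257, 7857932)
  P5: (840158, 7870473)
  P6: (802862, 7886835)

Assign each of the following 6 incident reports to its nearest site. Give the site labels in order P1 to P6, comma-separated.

Central, Mid, Mid, East, North, South

P1 → Central (d²=80381621.00)
P2 → Mid (d²=134349749.00)
P3 → Mid (d²=68080493.00)
P4 → East (d²=17702117.00)
P5 → North (d²=45767488.00)
P6 → South (d²=34222514.00)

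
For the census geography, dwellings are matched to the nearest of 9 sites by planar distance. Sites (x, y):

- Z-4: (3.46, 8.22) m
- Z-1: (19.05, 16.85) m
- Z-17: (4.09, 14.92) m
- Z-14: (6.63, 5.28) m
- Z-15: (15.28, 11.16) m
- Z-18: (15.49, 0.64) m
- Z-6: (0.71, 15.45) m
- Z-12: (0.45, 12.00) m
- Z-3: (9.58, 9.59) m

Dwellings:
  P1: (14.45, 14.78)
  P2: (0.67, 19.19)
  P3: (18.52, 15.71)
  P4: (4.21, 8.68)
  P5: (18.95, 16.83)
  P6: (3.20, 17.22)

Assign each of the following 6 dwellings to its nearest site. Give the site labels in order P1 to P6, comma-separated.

P1 → Z-15 (d²=13.79)
P2 → Z-6 (d²=13.99)
P3 → Z-1 (d²=1.58)
P4 → Z-4 (d²=0.77)
P5 → Z-1 (d²=0.01)
P6 → Z-17 (d²=6.08)

Z-15, Z-6, Z-1, Z-4, Z-1, Z-17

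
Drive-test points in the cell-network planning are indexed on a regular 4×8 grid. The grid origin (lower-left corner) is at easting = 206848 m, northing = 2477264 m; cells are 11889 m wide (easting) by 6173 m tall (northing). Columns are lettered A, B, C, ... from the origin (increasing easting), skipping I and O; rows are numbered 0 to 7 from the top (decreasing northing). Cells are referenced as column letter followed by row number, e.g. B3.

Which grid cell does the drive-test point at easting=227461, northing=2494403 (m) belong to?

B5

Column index: ⌊(227461 − 206848) / 11889⌋ = ⌊1.734⌋ = 1 → column B
Row offset from origin: ⌊(2494403 − 2477264) / 6173⌋ = ⌊2.776⌋ = 2 → row 5 (counted from top)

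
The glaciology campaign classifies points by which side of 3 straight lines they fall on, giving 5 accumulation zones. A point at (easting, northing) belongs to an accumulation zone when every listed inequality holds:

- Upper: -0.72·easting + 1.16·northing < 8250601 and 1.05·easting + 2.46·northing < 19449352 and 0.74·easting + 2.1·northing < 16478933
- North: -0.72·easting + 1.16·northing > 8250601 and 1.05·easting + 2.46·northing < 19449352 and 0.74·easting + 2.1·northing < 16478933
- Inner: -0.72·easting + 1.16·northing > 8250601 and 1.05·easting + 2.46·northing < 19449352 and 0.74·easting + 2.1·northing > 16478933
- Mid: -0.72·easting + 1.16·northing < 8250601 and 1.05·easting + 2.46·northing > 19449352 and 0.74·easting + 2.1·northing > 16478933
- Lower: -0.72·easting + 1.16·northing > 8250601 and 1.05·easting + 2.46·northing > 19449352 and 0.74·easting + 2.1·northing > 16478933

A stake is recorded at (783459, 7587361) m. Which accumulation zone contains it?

-0.72·783459 + 1.16·7587361 = 8237248.280, which is < 8250601
1.05·783459 + 2.46·7587361 = 19487540.010, which is > 19449352
0.74·783459 + 2.1·7587361 = 16513217.760, which is > 16478933
This sign pattern matches Mid.

Mid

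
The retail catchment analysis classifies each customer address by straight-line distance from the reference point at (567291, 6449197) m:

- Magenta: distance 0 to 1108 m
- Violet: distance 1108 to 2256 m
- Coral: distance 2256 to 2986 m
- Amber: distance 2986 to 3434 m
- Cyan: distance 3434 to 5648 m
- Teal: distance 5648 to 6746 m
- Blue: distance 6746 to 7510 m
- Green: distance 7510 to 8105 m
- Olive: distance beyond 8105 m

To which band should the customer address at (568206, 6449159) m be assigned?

Distance = √((568206−567291)² + (6449159−6449197)²) = √(837225.000 + 1444.000) = 915.789 m.
0 ≤ 915.789 < 1108 → Magenta.

Magenta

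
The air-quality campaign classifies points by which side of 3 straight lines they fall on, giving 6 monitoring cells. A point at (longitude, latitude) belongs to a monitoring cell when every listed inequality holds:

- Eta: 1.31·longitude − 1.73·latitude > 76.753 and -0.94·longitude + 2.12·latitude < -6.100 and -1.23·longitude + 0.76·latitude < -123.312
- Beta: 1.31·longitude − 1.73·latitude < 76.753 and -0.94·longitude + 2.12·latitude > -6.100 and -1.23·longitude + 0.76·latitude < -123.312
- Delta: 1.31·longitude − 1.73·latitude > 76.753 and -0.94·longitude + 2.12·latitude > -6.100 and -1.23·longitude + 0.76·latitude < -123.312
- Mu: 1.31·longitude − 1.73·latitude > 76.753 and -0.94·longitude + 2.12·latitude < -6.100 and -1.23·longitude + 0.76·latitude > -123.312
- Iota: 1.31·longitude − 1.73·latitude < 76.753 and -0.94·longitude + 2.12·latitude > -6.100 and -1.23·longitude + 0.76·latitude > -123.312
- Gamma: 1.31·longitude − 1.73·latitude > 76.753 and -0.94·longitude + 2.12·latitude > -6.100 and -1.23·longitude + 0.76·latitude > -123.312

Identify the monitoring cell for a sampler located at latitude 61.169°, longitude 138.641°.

Beta

1.31·138.641 − 1.73·61.169 = 75.797, which is < 76.753
-0.94·138.641 + 2.12·61.169 = -0.644, which is > -6.100
-1.23·138.641 + 0.76·61.169 = -124.040, which is < -123.312
This sign pattern matches Beta.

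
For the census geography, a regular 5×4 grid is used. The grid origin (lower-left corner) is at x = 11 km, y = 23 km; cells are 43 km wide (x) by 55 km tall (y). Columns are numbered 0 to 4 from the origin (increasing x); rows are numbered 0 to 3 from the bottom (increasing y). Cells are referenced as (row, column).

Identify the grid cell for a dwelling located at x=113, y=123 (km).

(1, 2)

Column index: ⌊(113 − 11) / 43⌋ = ⌊2.372⌋ = 2
Row offset from origin: ⌊(123 − 23) / 55⌋ = ⌊1.818⌋ = 1 → row 1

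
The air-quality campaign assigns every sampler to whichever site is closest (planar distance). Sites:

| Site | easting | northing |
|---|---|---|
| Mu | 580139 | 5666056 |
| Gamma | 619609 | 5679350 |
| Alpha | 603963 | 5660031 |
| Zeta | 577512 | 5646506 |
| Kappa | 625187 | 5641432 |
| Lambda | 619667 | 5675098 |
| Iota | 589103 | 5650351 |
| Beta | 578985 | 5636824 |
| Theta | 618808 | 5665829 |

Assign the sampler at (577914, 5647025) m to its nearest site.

Zeta

Squared distances to each site:
Mu: 367129586.000; Gamma: 2783378650.000; Alpha: 847706437.000; Zeta: 430965.000; Kappa: 2266018178.000; Lambda: 2531406338.000; Iota: 136255997.000; Beta: 105207442.000; Theta: 2025909652.000.
Minimum at Zeta.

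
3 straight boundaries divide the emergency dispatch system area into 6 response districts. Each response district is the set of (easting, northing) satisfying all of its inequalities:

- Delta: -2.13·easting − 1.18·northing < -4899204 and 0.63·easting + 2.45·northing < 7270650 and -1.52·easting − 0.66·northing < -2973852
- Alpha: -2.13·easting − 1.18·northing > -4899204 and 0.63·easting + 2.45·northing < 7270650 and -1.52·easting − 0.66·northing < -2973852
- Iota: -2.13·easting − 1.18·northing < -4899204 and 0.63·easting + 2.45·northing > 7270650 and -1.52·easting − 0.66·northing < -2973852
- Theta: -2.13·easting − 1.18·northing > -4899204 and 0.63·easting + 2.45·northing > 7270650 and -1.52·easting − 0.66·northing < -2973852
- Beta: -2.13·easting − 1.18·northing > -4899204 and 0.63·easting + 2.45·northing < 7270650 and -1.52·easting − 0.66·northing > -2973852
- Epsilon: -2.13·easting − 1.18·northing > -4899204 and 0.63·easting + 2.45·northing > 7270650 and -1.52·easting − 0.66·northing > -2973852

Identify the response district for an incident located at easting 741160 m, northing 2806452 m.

Theta

-2.13·741160 − 1.18·2806452 = -4890284.160, which is > -4899204
0.63·741160 + 2.45·2806452 = 7342738.200, which is > 7270650
-1.52·741160 − 0.66·2806452 = -2978821.520, which is < -2973852
This sign pattern matches Theta.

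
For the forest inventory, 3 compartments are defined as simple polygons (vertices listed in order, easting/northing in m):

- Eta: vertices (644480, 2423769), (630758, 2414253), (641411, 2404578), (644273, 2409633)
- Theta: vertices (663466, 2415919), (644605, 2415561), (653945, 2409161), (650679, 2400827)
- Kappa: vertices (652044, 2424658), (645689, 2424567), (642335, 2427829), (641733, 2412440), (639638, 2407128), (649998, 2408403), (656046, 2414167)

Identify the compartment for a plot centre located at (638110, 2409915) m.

Cast a ray rightward from (638110, 2409915). For each polygon, the edges (by vertex number in listed order) whose endpoints lie on opposite sides of northing = 2409915, where each meets that height, and whether that is right or left of the point:
Eta: 2–3 at easting≈635534.5 (left), 4–1 at easting≈644277.1 (right) → 1 crossing.
Theta: 2–3 at easting≈652844.6 (right), 4–1 at easting≈658379.0 (right) → 2 crossings.
Kappa: 4–5 at easting≈640737.2 (right), 6–7 at easting≈651584.5 (right) → 2 crossings.
Only Eta has an odd count, so the point is inside Eta.

Eta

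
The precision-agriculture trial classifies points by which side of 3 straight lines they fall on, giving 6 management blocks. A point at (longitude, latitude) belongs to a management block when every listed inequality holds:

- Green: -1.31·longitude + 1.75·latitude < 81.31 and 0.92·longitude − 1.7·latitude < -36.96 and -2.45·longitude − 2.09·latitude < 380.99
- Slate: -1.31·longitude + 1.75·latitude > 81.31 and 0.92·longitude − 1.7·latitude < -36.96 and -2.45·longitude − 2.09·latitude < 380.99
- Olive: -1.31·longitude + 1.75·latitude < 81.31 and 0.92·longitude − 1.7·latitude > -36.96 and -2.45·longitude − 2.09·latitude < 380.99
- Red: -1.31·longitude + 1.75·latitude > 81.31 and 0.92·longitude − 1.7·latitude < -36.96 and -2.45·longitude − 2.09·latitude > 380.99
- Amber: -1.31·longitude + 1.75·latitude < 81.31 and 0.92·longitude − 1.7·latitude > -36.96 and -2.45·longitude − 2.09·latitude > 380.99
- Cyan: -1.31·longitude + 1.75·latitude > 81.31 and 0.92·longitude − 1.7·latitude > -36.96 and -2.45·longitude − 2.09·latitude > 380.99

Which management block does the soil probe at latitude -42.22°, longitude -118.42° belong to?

-1.31·-118.42 + 1.75·-42.22 = 81.245, which is < 81.31
0.92·-118.42 − 1.7·-42.22 = -37.172, which is < -36.96
-2.45·-118.42 − 2.09·-42.22 = 378.369, which is < 380.99
This sign pattern matches Green.

Green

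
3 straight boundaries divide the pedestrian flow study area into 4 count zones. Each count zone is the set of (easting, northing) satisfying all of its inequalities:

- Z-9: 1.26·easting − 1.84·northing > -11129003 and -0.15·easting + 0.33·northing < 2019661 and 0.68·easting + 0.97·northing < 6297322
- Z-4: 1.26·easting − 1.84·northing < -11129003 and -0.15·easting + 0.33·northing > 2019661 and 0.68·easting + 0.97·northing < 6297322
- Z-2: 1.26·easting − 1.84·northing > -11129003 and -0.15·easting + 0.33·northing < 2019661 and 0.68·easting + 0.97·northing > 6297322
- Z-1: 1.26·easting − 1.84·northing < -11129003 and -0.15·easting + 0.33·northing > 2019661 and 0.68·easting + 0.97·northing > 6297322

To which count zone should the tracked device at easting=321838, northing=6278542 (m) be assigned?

Z-1

1.26·321838 − 1.84·6278542 = -11147001.400, which is < -11129003
-0.15·321838 + 0.33·6278542 = 2023643.160, which is > 2019661
0.68·321838 + 0.97·6278542 = 6309035.580, which is > 6297322
This sign pattern matches Z-1.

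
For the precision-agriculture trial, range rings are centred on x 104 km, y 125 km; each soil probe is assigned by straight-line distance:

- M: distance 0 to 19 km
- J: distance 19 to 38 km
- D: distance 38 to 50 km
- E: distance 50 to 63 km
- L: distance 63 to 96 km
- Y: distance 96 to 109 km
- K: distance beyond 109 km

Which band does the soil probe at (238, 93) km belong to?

Distance = √((238−104)² + (93−125)²) = √(17956.000 + 1024.000) = 137.768 km.
109 ≤ 137.768 < ∞ → K.

K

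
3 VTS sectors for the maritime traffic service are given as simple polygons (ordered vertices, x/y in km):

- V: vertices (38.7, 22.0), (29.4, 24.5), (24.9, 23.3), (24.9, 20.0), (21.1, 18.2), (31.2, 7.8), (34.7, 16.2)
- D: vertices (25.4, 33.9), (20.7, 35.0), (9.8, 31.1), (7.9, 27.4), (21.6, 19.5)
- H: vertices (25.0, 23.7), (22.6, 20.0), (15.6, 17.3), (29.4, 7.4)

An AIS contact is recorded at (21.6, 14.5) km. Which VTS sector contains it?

H

Cast a ray rightward from (21.6, 14.5). For each polygon, the edges (by vertex number in listed order) whose endpoints lie on opposite sides of y = 14.5, where each meets that height, and whether that is right or left of the point:
V: 5–6 at x≈24.69 (right), 6–7 at x≈33.99 (right) → 2 crossings.
D: no edge straddles that height → 0 crossings.
H: 3–4 at x≈19.50 (left), 4–1 at x≈27.48 (right) → 1 crossing.
Only H has an odd count, so the point is inside H.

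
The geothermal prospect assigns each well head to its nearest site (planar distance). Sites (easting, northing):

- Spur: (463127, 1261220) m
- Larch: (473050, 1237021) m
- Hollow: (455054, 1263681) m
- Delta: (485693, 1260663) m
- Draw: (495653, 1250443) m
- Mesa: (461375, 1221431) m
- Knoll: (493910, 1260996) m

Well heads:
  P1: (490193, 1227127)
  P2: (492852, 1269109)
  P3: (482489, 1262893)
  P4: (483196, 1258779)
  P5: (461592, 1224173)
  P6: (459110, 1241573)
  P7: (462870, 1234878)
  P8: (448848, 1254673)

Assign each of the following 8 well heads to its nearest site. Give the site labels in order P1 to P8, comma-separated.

P1 → Larch (d²=391773685.00)
P2 → Knoll (d²=66940133.00)
P3 → Delta (d²=15238516.00)
P4 → Delta (d²=9784465.00)
P5 → Mesa (d²=7565653.00)
P6 → Larch (d²=215044304.00)
P7 → Larch (d²=108224849.00)
P8 → Hollow (d²=119658500.00)

Larch, Knoll, Delta, Delta, Mesa, Larch, Larch, Hollow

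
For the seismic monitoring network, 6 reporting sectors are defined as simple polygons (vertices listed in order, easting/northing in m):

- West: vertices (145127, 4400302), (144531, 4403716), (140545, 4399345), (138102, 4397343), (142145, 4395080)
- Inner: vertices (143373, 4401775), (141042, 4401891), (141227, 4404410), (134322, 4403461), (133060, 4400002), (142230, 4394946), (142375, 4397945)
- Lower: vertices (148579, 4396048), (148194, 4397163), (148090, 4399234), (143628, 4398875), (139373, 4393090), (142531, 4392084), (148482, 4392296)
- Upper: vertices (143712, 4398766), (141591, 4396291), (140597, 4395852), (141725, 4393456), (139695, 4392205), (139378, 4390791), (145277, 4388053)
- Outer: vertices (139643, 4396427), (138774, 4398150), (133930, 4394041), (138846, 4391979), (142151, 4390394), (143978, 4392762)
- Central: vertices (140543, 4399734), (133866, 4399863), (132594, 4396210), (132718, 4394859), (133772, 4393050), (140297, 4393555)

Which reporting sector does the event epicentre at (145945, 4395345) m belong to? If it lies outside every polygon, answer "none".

Lower

Cast a ray rightward from (145945, 4395345). For each polygon, the edges (by vertex number in listed order) whose endpoints lie on opposite sides of northing = 4395345, where each meets that height, and whether that is right or left of the point:
West: 4–5 at easting≈141671.6 (left), 5–1 at easting≈142296.3 (left) → 0 crossings.
Inner: 5–6 at easting≈141506.3 (left), 6–7 at easting≈142249.3 (left) → 0 crossings.
Lower: 4–5 at easting≈141031.6 (left), 7–1 at easting≈148560.8 (right) → 1 crossing.
Upper: 3–4 at easting≈140835.7 (left), 7–1 at easting≈144211.8 (left) → 0 crossings.
Outer: 2–3 at easting≈135467.3 (left), 6–1 at easting≈140922.8 (left) → 0 crossings.
Central: 3–4 at easting≈132673.4 (left), 6–1 at easting≈140368.3 (left) → 0 crossings.
Only Lower has an odd count, so the point is inside Lower.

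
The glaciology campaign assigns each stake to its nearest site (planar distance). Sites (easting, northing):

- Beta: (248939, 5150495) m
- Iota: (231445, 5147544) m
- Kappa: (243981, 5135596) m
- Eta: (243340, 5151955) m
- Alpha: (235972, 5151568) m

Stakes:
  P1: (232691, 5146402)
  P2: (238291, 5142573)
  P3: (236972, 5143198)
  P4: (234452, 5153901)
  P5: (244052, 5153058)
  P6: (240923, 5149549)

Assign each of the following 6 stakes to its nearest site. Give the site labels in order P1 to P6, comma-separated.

Iota, Iota, Iota, Alpha, Eta, Eta

P1 → Iota (d²=2856680.00)
P2 → Iota (d²=71578557.00)
P3 → Iota (d²=49435445.00)
P4 → Alpha (d²=7753289.00)
P5 → Eta (d²=1723553.00)
P6 → Eta (d²=11630725.00)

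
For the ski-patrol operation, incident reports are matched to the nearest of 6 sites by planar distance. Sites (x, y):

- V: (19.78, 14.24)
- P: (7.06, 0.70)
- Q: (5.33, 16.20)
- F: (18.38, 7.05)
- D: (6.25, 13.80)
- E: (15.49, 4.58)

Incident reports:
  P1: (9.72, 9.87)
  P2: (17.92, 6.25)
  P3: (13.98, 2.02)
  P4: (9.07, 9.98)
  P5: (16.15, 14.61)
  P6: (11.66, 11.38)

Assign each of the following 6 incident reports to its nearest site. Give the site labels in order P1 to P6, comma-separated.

D, F, E, D, V, D

P1 → D (d²=27.49)
P2 → F (d²=0.85)
P3 → E (d²=8.83)
P4 → D (d²=22.54)
P5 → V (d²=13.31)
P6 → D (d²=35.12)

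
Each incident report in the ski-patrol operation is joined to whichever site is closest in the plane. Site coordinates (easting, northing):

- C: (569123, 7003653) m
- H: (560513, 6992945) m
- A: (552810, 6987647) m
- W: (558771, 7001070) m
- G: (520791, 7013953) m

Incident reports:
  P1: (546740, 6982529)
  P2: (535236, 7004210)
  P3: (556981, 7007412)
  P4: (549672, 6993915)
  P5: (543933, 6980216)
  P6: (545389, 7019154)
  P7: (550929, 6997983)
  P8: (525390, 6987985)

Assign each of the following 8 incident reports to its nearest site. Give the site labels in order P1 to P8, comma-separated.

P1 → A (d²=63038824.00)
P2 → G (d²=303584074.00)
P3 → W (d²=43425064.00)
P4 → A (d²=49134868.00)
P5 → A (d²=134020890.00)
P6 → W (d²=506108980.00)
P7 → W (d²=71026533.00)
P8 → G (d²=695487825.00)

A, G, W, A, A, W, W, G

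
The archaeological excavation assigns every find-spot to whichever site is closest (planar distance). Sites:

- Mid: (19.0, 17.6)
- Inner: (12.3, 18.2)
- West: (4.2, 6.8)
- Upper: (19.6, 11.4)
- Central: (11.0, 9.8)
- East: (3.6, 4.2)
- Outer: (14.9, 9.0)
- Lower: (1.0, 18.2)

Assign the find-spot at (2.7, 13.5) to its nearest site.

Lower

Squared distances to each site:
Mid: 282.500; Inner: 114.250; West: 47.140; Upper: 290.020; Central: 82.580; East: 87.300; Outer: 169.090; Lower: 24.980.
Minimum at Lower.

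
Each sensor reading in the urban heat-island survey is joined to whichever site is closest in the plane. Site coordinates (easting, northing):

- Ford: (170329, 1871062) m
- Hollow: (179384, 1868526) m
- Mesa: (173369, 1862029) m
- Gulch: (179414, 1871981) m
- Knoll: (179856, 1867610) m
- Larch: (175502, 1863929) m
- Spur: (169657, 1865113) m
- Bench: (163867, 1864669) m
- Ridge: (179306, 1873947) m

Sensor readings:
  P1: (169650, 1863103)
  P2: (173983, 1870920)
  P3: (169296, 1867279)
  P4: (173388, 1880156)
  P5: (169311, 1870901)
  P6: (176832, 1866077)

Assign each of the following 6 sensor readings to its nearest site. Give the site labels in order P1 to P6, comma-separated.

P1 → Spur (d²=4040149.00)
P2 → Ford (d²=13371880.00)
P3 → Spur (d²=4821877.00)
P4 → Ridge (d²=73574405.00)
P5 → Ford (d²=1062245.00)
P6 → Larch (d²=6382804.00)

Spur, Ford, Spur, Ridge, Ford, Larch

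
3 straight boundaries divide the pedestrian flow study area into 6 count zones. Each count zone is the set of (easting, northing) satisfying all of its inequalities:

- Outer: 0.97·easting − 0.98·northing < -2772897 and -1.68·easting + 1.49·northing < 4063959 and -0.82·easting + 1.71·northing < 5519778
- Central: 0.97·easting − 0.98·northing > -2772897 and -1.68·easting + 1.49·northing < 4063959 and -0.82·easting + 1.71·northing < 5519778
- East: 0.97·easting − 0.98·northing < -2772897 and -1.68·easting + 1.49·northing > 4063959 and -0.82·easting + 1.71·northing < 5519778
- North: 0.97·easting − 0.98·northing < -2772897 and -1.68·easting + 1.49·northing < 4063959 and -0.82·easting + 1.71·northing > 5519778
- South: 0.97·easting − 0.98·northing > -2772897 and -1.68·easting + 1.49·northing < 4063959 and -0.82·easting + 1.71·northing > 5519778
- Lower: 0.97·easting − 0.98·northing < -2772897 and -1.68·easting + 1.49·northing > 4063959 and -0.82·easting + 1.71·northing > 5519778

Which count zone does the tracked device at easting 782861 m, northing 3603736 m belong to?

0.97·782861 − 0.98·3603736 = -2772286.110, which is > -2772897
-1.68·782861 + 1.49·3603736 = 4054360.160, which is < 4063959
-0.82·782861 + 1.71·3603736 = 5520442.540, which is > 5519778
This sign pattern matches South.

South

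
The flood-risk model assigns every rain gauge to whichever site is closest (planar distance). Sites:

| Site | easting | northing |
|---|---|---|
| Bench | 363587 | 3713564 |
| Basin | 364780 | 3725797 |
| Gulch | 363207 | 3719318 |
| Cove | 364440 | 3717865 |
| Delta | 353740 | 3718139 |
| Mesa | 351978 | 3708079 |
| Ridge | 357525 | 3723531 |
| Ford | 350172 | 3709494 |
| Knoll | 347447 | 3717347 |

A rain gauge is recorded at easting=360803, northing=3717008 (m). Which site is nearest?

Gulch

Squared distances to each site:
Bench: 19611792.000; Basin: 93063050.000; Gulch: 11115316.000; Cove: 13962218.000; Delta: 51165130.000; Mesa: 157607666.000; Ridge: 53294813.000; Ford: 169478357.000; Knoll: 178497657.000.
Minimum at Gulch.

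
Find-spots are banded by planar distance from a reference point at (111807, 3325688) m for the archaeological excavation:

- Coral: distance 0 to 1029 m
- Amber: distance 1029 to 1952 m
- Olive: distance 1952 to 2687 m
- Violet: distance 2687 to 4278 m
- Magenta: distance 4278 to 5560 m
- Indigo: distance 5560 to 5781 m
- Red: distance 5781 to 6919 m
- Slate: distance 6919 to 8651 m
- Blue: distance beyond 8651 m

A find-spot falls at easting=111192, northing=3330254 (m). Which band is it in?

Magenta

Distance = √((111192−111807)² + (3330254−3325688)²) = √(378225.000 + 20848356.000) = 4607.231 m.
4278 ≤ 4607.231 < 5560 → Magenta.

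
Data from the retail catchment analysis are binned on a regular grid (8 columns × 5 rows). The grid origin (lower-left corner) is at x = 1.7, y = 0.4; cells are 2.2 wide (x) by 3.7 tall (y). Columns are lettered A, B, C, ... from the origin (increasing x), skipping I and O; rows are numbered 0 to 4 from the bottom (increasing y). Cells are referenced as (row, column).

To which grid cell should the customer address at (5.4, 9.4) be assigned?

(2, B)

Column index: ⌊(5.4 − 1.7) / 2.2⌋ = ⌊1.682⌋ = 1 → column B
Row offset from origin: ⌊(9.4 − 0.4) / 3.7⌋ = ⌊2.432⌋ = 2 → row 2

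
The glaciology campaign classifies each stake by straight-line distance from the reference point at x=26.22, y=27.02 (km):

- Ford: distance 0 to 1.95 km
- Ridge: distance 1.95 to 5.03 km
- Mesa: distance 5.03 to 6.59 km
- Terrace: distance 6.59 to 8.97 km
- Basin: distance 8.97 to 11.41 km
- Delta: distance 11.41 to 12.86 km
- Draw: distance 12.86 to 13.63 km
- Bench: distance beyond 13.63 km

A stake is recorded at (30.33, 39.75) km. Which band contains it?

Draw

Distance = √((30.33−26.22)² + (39.75−27.02)²) = √(16.892 + 162.053) = 13.377 km.
12.86 ≤ 13.377 < 13.63 → Draw.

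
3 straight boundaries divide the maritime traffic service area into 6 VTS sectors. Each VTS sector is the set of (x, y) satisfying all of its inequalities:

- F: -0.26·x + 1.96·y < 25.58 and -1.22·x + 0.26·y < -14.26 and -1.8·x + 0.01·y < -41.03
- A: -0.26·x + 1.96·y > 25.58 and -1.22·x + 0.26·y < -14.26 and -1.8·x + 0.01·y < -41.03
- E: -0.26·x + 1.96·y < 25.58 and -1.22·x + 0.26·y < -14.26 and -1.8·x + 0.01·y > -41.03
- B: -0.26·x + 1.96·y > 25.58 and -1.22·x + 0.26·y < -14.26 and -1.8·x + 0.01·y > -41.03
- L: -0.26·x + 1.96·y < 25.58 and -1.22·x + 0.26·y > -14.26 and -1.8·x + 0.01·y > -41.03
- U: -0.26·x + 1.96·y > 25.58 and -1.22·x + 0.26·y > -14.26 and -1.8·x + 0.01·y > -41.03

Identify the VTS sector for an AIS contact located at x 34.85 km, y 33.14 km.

-0.26·34.85 + 1.96·33.14 = 55.893, which is > 25.58
-1.22·34.85 + 0.26·33.14 = -33.901, which is < -14.26
-1.8·34.85 + 0.01·33.14 = -62.399, which is < -41.03
This sign pattern matches A.

A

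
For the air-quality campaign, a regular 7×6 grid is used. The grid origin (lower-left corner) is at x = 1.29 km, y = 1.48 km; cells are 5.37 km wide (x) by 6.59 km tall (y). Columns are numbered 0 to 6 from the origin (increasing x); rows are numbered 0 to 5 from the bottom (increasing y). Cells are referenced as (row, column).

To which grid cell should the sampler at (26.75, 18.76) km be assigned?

(2, 4)

Column index: ⌊(26.75 − 1.29) / 5.37⌋ = ⌊4.741⌋ = 4
Row offset from origin: ⌊(18.76 − 1.48) / 6.59⌋ = ⌊2.622⌋ = 2 → row 2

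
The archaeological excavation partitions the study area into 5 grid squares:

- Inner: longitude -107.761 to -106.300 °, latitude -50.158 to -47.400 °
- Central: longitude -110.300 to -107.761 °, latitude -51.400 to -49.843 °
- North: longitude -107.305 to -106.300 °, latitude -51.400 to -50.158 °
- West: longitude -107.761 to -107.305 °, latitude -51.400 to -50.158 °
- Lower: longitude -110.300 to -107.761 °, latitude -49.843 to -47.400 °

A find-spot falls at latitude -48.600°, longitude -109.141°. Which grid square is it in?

The point has longitude = -109.141 and latitude = -48.600.
Only Lower satisfies -110.300 ≤ longitude ≤ -107.761 and -49.843 ≤ latitude ≤ -47.400.

Lower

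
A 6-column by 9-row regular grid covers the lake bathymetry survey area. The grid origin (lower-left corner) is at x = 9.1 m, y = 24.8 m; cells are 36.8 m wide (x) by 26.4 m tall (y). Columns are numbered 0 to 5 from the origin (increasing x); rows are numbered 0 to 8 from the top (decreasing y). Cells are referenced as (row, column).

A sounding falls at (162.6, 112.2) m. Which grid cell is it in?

(5, 4)

Column index: ⌊(162.6 − 9.1) / 36.8⌋ = ⌊4.171⌋ = 4
Row offset from origin: ⌊(112.2 − 24.8) / 26.4⌋ = ⌊3.311⌋ = 3 → row 5 (counted from top)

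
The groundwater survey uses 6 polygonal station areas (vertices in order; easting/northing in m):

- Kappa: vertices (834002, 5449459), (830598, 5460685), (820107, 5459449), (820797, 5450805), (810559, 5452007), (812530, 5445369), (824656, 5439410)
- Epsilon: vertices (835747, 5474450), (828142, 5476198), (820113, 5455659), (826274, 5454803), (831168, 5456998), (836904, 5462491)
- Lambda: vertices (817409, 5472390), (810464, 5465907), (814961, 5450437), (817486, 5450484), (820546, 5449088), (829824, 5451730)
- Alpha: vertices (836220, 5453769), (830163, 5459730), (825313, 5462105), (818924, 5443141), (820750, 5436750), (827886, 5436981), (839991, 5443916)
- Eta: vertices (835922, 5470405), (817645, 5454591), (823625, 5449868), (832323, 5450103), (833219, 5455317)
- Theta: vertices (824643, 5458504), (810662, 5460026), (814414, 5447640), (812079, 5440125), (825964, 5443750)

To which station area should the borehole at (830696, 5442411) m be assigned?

Alpha

Cast a ray rightward from (830696, 5442411). For each polygon, the edges (by vertex number in listed order) whose endpoints lie on opposite sides of northing = 5442411, where each meets that height, and whether that is right or left of the point:
Kappa: 6–7 at easting≈818549.2 (left), 7–1 at easting≈827447.1 (left) → 0 crossings.
Epsilon: no edge straddles that height → 0 crossings.
Lambda: no edge straddles that height → 0 crossings.
Alpha: 4–5 at easting≈819132.6 (left), 6–7 at easting≈837364.0 (right) → 1 crossing.
Eta: no edge straddles that height → 0 crossings.
Theta: 3–4 at easting≈812789.3 (left), 4–5 at easting≈820835.2 (left) → 0 crossings.
Only Alpha has an odd count, so the point is inside Alpha.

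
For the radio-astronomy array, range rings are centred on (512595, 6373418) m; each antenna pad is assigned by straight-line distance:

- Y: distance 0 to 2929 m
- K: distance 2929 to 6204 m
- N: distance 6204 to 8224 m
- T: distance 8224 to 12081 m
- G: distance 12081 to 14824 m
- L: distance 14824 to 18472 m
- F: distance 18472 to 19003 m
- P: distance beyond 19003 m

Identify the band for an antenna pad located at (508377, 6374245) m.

Distance = √((508377−512595)² + (6374245−6373418)²) = √(17791524.000 + 683929.000) = 4298.308 m.
2929 ≤ 4298.308 < 6204 → K.

K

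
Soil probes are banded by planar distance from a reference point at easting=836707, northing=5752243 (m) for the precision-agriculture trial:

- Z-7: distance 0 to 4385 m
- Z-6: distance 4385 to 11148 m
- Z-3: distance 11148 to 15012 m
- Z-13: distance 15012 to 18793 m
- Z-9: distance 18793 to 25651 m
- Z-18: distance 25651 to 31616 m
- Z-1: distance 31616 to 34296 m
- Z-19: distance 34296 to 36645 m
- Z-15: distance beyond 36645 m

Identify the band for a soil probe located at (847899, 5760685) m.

Z-3

Distance = √((847899−836707)² + (5760685−5752243)²) = √(125260864.000 + 71267364.000) = 14018.853 m.
11148 ≤ 14018.853 < 15012 → Z-3.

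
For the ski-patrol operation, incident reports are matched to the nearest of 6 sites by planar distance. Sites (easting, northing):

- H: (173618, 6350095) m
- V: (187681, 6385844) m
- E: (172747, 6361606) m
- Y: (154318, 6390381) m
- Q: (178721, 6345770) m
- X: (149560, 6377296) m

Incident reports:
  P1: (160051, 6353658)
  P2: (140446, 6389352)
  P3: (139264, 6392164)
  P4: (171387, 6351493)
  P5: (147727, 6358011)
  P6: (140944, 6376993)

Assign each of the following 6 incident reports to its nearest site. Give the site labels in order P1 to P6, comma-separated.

H, Y, Y, H, X, X

P1 → H (d²=196758458.00)
P2 → Y (d²=193491225.00)
P3 → Y (d²=229802005.00)
P4 → H (d²=6931765.00)
P5 → X (d²=375271114.00)
P6 → X (d²=74327265.00)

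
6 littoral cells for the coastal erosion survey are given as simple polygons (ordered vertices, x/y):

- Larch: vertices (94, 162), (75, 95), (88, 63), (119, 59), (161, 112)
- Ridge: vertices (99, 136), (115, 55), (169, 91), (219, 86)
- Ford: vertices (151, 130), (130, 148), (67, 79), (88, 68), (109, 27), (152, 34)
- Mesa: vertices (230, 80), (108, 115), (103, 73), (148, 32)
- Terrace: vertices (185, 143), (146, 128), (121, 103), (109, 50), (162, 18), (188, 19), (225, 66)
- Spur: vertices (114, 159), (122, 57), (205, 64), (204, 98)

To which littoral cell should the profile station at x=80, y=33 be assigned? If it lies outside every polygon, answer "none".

none

Cast a ray rightward from (80, 33). For each polygon, the edges (by vertex number in listed order) whose endpoints lie on opposite sides of y = 33, where each meets that height, and whether that is right or left of the point:
Larch: no edge straddles that height → 0 crossings.
Ridge: no edge straddles that height → 0 crossings.
Ford: 4–5 at x≈105.9 (right), 5–6 at x≈145.9 (right) → 2 crossings.
Mesa: 3–4 at x≈146.9 (right), 4–1 at x≈149.7 (right) → 2 crossings.
Terrace: 4–5 at x≈137.2 (right), 6–7 at x≈199.0 (right) → 2 crossings.
Spur: no edge straddles that height → 0 crossings.
All counts are even, so the point lies outside every listed polygon.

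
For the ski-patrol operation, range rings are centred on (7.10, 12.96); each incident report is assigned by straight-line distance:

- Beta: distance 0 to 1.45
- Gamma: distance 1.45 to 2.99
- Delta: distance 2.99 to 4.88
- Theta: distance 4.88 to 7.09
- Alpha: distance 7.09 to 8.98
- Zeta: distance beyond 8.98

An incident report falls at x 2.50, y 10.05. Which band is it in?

Theta

Distance = √((2.50−7.10)² + (10.05−12.96)²) = √(21.160 + 8.468) = 5.443.
4.88 ≤ 5.443 < 7.09 → Theta.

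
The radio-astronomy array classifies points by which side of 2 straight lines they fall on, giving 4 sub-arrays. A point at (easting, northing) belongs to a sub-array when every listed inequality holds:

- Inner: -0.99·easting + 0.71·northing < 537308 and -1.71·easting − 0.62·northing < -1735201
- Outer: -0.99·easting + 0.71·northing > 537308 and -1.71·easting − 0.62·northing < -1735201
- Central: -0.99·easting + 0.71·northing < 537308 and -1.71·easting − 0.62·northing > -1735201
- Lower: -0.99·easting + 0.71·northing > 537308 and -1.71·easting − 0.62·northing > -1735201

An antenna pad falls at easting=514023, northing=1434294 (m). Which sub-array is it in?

-0.99·514023 + 0.71·1434294 = 509465.970, which is < 537308
-1.71·514023 − 0.62·1434294 = -1768241.610, which is < -1735201
This sign pattern matches Inner.

Inner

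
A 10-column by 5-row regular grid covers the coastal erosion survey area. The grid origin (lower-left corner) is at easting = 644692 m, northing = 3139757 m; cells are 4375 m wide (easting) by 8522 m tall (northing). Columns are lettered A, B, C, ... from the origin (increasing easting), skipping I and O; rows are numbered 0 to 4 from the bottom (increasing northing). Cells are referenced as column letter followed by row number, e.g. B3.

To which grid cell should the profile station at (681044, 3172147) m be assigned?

Column index: ⌊(681044 − 644692) / 4375⌋ = ⌊8.309⌋ = 8 → column J
Row offset from origin: ⌊(3172147 − 3139757) / 8522⌋ = ⌊3.801⌋ = 3 → row 3

J3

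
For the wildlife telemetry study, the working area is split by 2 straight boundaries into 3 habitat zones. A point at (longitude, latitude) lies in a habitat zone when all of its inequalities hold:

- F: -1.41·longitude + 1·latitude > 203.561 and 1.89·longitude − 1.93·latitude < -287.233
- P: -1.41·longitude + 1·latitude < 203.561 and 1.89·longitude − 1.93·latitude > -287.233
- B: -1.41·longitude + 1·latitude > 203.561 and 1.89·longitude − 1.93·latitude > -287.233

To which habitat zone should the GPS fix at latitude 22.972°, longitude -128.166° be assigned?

B

-1.41·-128.166 + 1·22.972 = 203.686, which is > 203.561
1.89·-128.166 − 1.93·22.972 = -286.570, which is > -287.233
This sign pattern matches B.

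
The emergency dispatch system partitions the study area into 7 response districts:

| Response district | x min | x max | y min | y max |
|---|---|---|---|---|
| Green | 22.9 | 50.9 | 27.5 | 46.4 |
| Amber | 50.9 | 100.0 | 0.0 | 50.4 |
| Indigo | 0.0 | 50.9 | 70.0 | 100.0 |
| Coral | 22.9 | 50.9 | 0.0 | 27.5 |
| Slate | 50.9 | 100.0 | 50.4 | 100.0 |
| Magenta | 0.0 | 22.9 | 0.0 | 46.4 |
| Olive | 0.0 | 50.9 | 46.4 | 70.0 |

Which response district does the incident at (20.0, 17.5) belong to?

Magenta

The point has x = 20.0 and y = 17.5.
Only Magenta satisfies 0.0 ≤ x ≤ 22.9 and 0.0 ≤ y ≤ 46.4.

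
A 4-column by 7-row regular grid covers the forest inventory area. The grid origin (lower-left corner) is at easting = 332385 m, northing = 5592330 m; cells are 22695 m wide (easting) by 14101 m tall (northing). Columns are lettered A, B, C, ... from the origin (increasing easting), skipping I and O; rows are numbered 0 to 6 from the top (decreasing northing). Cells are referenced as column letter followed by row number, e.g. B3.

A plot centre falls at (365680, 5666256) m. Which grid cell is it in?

B1

Column index: ⌊(365680 − 332385) / 22695⌋ = ⌊1.467⌋ = 1 → column B
Row offset from origin: ⌊(5666256 − 5592330) / 14101⌋ = ⌊5.243⌋ = 5 → row 1 (counted from top)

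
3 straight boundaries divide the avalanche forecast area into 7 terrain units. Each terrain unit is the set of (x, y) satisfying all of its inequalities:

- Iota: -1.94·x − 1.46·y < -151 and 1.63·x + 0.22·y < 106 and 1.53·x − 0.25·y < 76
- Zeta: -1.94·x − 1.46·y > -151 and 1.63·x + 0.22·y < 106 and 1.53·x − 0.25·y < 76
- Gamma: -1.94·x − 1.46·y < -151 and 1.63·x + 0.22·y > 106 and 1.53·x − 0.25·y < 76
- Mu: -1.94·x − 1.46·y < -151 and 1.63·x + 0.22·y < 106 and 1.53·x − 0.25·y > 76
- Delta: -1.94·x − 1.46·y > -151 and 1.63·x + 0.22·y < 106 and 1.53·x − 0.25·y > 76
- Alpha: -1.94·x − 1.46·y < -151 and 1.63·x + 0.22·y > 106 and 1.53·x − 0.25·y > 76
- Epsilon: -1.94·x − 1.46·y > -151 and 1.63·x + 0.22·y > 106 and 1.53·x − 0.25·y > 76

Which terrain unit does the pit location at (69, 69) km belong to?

Alpha

-1.94·69 − 1.46·69 = -234.600, which is < -151
1.63·69 + 0.22·69 = 127.650, which is > 106
1.53·69 − 0.25·69 = 88.320, which is > 76
This sign pattern matches Alpha.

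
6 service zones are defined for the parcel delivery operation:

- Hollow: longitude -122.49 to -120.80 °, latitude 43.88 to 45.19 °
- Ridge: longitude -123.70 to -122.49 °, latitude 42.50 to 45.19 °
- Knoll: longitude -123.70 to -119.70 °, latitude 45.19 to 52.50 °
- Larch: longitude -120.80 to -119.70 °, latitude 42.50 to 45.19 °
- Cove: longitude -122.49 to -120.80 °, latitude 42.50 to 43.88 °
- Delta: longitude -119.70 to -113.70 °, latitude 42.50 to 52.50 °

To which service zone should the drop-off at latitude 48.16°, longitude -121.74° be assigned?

Knoll

The point has longitude = -121.74 and latitude = 48.16.
Only Knoll satisfies -123.70 ≤ longitude ≤ -119.70 and 45.19 ≤ latitude ≤ 52.50.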